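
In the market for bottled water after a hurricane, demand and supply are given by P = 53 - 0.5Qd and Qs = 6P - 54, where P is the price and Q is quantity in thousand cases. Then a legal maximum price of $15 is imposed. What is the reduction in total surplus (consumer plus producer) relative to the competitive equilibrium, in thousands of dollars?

Rearranging demand gives Qd = 106 - 2P. Setting quantity demanded equal to quantity supplied, 106 - 2P = 6P - 54, gives P* = 20 and Q* = 66.
Since 15 < 20, the ceiling is binding.
At P = 15: Qd = 106 - 2·15 = 76 and Qs = 6·15 - 54 = 36.
Quantity traded falls to 36. At Q = 36 the demand price is (106 - 36)/2 = 35 and the supply price is (54 + 36)/6 = 15.
Deadweight loss = ½ · (35 - 15) · (66 - 36) = ½ · 20 · 30 = 300.

300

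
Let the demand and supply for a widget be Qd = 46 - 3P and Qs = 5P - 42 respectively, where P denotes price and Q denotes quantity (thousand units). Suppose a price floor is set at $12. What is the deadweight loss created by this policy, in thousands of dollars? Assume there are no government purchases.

Setting quantity demanded equal to quantity supplied, 46 - 3P = 5P - 42, gives P* = 11 and Q* = 13.
Since 12 > 11, the floor is binding.
At P = 12: Qd = 46 - 3·12 = 10 and Qs = 5·12 - 42 = 18.
Quantity traded falls to 10. At Q = 10 the demand price is (46 - 10)/3 = 12 and the supply price is (42 + 10)/5 = 10.4.
Deadweight loss = ½ · (12 - 10.4) · (13 - 10) = ½ · 1.6 · 3 = 2.4.

2.4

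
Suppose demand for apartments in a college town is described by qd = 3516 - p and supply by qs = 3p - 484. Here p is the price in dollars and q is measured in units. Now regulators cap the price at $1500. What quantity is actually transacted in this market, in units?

2516

Setting quantity demanded equal to quantity supplied, 3516 - p = 3p - 484, gives p* = 1000 and q* = 2516.
The ceiling of 1500 is above the equilibrium price 1000, so it is not binding; the market clears at p* = 1000, q* = 2516.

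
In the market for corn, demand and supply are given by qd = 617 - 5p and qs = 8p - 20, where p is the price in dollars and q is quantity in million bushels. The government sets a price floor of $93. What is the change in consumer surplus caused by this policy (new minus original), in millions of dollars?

-11528

Setting quantity demanded equal to quantity supplied, 617 - 5p = 8p - 20, gives p* = 49 and q* = 372.
The floor of 93 is above the equilibrium price 49, so it binds.
At p = 93: qd = 617 - 5·93 = 152 and qs = 8·93 - 20 = 724.
Consumer surplus without the control is ½ · (123.4 - 49) · 372 = 13838.4.
With the floor, consumers buy 152 units at 93, so CS = ½ · (123.4 - 93) · 152 = 2310.4.
Change in consumer surplus = 2310.4 - 13838.4 = -11528.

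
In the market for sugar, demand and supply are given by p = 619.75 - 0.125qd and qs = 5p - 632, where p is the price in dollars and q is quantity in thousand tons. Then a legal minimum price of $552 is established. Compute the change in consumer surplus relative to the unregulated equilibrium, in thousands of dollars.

-125660

Rearranging demand gives qd = 4958 - 8p. Equilibrium: 4958 - 8p = 5p - 632, so 5590 = 13p and p* = 430, q* = 1518.
The floor of 552 is above the equilibrium price 430, so it binds.
At p = 552: qd = 4958 - 8·552 = 542 and qs = 5·552 - 632 = 2128.
Consumer surplus without the control is ½ · (619.75 - 430) · 1518 = 144020.25.
With the floor, consumers buy 542 units at 552, so CS = ½ · (619.75 - 552) · 542 = 18360.25.
Change in consumer surplus = 18360.25 - 144020.25 = -125660.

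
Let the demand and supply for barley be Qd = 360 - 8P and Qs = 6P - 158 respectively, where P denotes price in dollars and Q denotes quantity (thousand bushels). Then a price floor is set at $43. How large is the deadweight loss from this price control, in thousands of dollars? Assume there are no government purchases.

Without the control the market clears where 360 - 8P = 6P - 158, i.e. P* = 37 and Q* = 64.
The floor of 43 is above the equilibrium price 37, so it binds.
At P = 43: Qd = 360 - 8·43 = 16 and Qs = 6·43 - 158 = 100.
Quantity traded falls to 16. At Q = 16 the demand price is (360 - 16)/8 = 43 and the supply price is (158 + 16)/6 = 29.
Deadweight loss = ½ · (43 - 29) · (64 - 16) = ½ · 14 · 48 = 336.

336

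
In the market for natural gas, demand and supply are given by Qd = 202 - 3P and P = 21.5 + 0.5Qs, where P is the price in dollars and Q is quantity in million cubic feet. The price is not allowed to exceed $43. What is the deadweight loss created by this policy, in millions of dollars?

60

Rearranging supply gives Qs = 2P - 43. Equilibrium: 202 - 3P = 2P - 43, so 245 = 5P and P* = 49, Q* = 55.
Since 43 < 49, the ceiling is binding.
At P = 43: Qd = 202 - 3·43 = 73 and Qs = 2·43 - 43 = 43.
Quantity traded falls to 43. At Q = 43 the demand price is (202 - 43)/3 = 53 and the supply price is (43 + 43)/2 = 43.
Deadweight loss = ½ · (53 - 43) · (55 - 43) = ½ · 10 · 12 = 60.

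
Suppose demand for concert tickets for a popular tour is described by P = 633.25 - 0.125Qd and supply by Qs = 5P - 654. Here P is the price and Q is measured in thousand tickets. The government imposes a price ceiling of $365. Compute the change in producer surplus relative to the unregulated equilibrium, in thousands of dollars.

-101887.5

Rearranging demand gives Qd = 5066 - 8P. Without the control the market clears where 5066 - 8P = 5P - 654, i.e. P* = 440 and Q* = 1546.
Because the ceiling (365) lies below the market-clearing price, it is binding.
At P = 365: Qd = 5066 - 8·365 = 2146 and Qs = 5·365 - 654 = 1171.
Producer surplus without the control is ½ · (440 - 130.8) · 1546 = 239011.6.
With the ceiling, producers sell 1171 units at 365, so PS = ½ · (365 - 130.8) · 1171 = 137124.1.
Change in producer surplus = 137124.1 - 239011.6 = -101887.5.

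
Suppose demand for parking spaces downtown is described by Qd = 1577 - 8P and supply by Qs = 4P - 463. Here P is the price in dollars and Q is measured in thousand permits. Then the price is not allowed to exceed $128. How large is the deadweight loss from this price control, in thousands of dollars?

Without the control the market clears where 1577 - 8P = 4P - 463, i.e. P* = 170 and Q* = 217.
Since 128 < 170, the ceiling is binding.
At P = 128: Qd = 1577 - 8·128 = 553 and Qs = 4·128 - 463 = 49.
Quantity traded falls to 49. At Q = 49 the demand price is (1577 - 49)/8 = 191 and the supply price is (463 + 49)/4 = 128.
Deadweight loss = ½ · (191 - 128) · (217 - 49) = ½ · 63 · 168 = 5292.

5292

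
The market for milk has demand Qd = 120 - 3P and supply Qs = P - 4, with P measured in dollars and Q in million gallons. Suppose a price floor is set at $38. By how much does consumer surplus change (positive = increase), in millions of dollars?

-115.5

Equilibrium: 120 - 3P = P - 4, so 124 = 4P and P* = 31, Q* = 27.
Since 38 > 31, the floor is binding.
At P = 38: Qd = 120 - 3·38 = 6 and Qs = 38 - 4 = 34.
Consumer surplus without the control is ½ · (40 - 31) · 27 = 121.5.
With the floor, consumers buy 6 units at 38, so CS = ½ · (40 - 38) · 6 = 6.
Change in consumer surplus = 6 - 121.5 = -115.5.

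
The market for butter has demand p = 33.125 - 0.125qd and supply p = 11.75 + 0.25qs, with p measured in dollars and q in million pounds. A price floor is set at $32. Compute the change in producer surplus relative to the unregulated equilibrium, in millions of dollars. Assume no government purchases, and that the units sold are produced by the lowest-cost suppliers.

-234

Rearranging demand gives qd = 265 - 8p; rearranging supply gives qs = 4p - 47. Without the control the market clears where 265 - 8p = 4p - 47, i.e. p* = 26 and q* = 57.
The floor of 32 is above the equilibrium price 26, so it binds.
At p = 32: qd = 265 - 8·32 = 9 and qs = 4·32 - 47 = 81.
Producer surplus without the control is ½ · (26 - 11.75) · 57 = 406.125.
With the floor, 9 units are sold at 32. The supply price at q = 9 is 14, so PS = ½ · [(32 - 11.75) + (32 - 14)] · 9 = 172.125.
Change in producer surplus = 172.125 - 406.125 = -234.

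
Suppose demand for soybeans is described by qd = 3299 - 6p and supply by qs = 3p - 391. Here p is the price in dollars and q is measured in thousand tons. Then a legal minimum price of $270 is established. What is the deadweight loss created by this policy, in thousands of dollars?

Equilibrium: 3299 - 6p = 3p - 391, so 3690 = 9p and p* = 410, q* = 839.
Since 270 is below p* = 410, the floor does not bind and the free-market outcome prevails.
Since the control does not bind, no trades are prevented and deadweight loss is zero.

0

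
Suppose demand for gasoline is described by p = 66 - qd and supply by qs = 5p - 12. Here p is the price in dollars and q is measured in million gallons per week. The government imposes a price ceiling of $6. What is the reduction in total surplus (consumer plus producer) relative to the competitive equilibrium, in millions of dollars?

Rearranging demand gives qd = 66 - p. In a free market, 66 - p = 5p - 12 gives the equilibrium p* = 13, q* = 53.
Because the ceiling (6) lies below the market-clearing price, it is binding.
At p = 6: qd = 66 - 6 = 60 and qs = 5·6 - 12 = 18.
Quantity traded falls to 18. At q = 18 the demand price is 66 - 18 = 48 and the supply price is (12 + 18)/5 = 6.
Deadweight loss = ½ · (48 - 6) · (53 - 18) = ½ · 42 · 35 = 735.

735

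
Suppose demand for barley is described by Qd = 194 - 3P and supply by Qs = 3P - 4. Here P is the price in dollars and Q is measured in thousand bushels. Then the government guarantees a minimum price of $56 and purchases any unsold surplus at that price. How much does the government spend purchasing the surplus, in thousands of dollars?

7728

Equilibrium: 194 - 3P = 3P - 4, so 198 = 6P and P* = 33, Q* = 95.
Because the floor (56) lies above the market-clearing price, it is binding.
At P = 56: Qd = 194 - 3·56 = 26 and Qs = 3·56 - 4 = 164.
Surplus = Qs - Qd = 138.
Government expenditure = surplus × support price = 138 × 56 = 7728.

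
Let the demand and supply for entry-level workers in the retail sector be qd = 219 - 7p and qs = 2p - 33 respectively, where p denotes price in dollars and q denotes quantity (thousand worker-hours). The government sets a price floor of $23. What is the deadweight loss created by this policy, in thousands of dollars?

Without the control the market clears where 219 - 7p = 2p - 33, i.e. p* = 28 and q* = 23.
The floor of 23 is below the equilibrium price 28, so it is not binding; the market clears at p* = 28, q* = 23.
Since the control does not bind, no trades are prevented and deadweight loss is zero.

0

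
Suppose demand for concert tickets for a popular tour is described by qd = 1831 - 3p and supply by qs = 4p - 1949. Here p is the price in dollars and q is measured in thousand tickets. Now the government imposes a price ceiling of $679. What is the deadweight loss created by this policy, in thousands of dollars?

0

Without the control the market clears where 1831 - 3p = 4p - 1949, i.e. p* = 540 and q* = 211.
The ceiling of 679 is above the equilibrium price 540, so it is not binding; the market clears at p* = 540, q* = 211.
Since the control does not bind, no trades are prevented and deadweight loss is zero.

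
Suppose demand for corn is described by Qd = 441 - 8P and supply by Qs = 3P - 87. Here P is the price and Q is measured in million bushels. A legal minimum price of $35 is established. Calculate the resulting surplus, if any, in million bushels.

0

Equilibrium: 441 - 8P = 3P - 87, so 528 = 11P and P* = 48, Q* = 57.
Since 35 is below P* = 48, the floor does not bind and the free-market outcome prevails.
Since the control does not bind, there is no surplus.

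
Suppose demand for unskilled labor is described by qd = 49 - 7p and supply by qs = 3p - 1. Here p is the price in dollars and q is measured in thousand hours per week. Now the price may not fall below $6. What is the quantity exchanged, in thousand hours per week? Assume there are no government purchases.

Setting quantity demanded equal to quantity supplied, 49 - 7p = 3p - 1, gives p* = 5 and q* = 14.
The floor of 6 is above the equilibrium price 5, so it binds.
At p = 6: qd = 49 - 7·6 = 7 and qs = 3·6 - 1 = 17.
The quantity actually transacted is the short side, demand: 7.

7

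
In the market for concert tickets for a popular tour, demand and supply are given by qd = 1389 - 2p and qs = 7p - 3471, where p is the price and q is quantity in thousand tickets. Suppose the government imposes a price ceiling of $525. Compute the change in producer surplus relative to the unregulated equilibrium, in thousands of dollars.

Setting quantity demanded equal to quantity supplied, 1389 - 2p = 7p - 3471, gives p* = 540 and q* = 309.
The ceiling of 525 is below the equilibrium price 540, so it binds.
At p = 525: qd = 1389 - 2·525 = 339 and qs = 7·525 - 3471 = 204.
Producer surplus without the control is ½ · (540 - 3471/7) · 309 = 95481/14.
With the ceiling, producers sell 204 units at 525, so PS = ½ · (525 - 3471/7) · 204 = 20808/7.
Change in producer surplus = 20808/7 - 95481/14 = -3847.5.

-3847.5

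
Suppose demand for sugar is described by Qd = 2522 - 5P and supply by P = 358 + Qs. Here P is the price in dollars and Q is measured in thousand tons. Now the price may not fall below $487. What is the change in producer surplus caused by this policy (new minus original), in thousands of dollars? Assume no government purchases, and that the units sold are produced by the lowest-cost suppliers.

Rearranging supply gives Qs = P - 358. Without the control the market clears where 2522 - 5P = P - 358, i.e. P* = 480 and Q* = 122.
The floor of 487 is above the equilibrium price 480, so it binds.
At P = 487: Qd = 2522 - 5·487 = 87 and Qs = 487 - 358 = 129.
Producer surplus without the control is ½ · (480 - 358) · 122 = 7442.
With the floor, 87 units are sold at 487. The supply price at Q = 87 is 445, so PS = ½ · [(487 - 358) + (487 - 445)] · 87 = 7438.5.
Change in producer surplus = 7438.5 - 7442 = -3.5.

-3.5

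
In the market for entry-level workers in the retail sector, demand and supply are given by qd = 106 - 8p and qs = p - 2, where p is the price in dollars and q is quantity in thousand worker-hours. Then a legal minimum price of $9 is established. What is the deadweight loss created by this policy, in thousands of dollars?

0

Without the control the market clears where 106 - 8p = p - 2, i.e. p* = 12 and q* = 10.
The floor of 9 is below the equilibrium price 12, so it is not binding; the market clears at p* = 12, q* = 10.
Since the control does not bind, no trades are prevented and deadweight loss is zero.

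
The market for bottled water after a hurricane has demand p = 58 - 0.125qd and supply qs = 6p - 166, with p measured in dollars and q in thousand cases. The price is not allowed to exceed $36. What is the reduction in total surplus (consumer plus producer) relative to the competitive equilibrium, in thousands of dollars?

425.25

Rearranging demand gives qd = 464 - 8p. Setting quantity demanded equal to quantity supplied, 464 - 8p = 6p - 166, gives p* = 45 and q* = 104.
Since 36 < 45, the ceiling is binding.
At p = 36: qd = 464 - 8·36 = 176 and qs = 6·36 - 166 = 50.
Quantity traded falls to 50. At q = 50 the demand price is (464 - 50)/8 = 51.75 and the supply price is (166 + 50)/6 = 36.
Deadweight loss = ½ · (51.75 - 36) · (104 - 50) = ½ · 15.75 · 54 = 425.25.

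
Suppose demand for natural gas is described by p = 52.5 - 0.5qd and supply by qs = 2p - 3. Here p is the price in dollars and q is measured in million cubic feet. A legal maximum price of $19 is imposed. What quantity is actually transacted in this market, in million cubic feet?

Rearranging demand gives qd = 105 - 2p. Without the control the market clears where 105 - 2p = 2p - 3, i.e. p* = 27 and q* = 51.
Because the ceiling (19) lies below the market-clearing price, it is binding.
At p = 19: qd = 105 - 2·19 = 67 and qs = 2·19 - 3 = 35.
The quantity actually transacted is the short side, supply: 35.

35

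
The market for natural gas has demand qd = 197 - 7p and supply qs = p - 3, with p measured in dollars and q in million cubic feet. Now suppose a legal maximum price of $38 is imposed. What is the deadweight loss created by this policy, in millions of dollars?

0

Setting quantity demanded equal to quantity supplied, 197 - 7p = p - 3, gives p* = 25 and q* = 22.
Since 38 is above p* = 25, the ceiling does not bind and the free-market outcome prevails.
Since the control does not bind, no trades are prevented and deadweight loss is zero.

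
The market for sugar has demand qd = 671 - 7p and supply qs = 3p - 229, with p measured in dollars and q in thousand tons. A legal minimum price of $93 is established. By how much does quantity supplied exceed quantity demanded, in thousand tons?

30

In a free market, 671 - 7p = 3p - 229 gives the equilibrium p* = 90, q* = 41.
The floor of 93 is above the equilibrium price 90, so it binds.
At p = 93: qd = 671 - 7·93 = 20 and qs = 3·93 - 229 = 50.
Surplus = qs - qd = 50 - 20 = 30.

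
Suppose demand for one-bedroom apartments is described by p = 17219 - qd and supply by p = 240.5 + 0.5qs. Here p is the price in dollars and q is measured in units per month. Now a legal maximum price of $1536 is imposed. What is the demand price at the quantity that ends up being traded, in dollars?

14628

Rearranging demand gives qd = 17219 - p; rearranging supply gives qs = 2p - 481. Equilibrium: 17219 - p = 2p - 481, so 17700 = 3p and p* = 5900, q* = 11319.
The ceiling of 1536 is below the equilibrium price 5900, so it binds.
At p = 1536: qd = 17219 - 1536 = 15683 and qs = 2·1536 - 481 = 2591.
Only 2591 units reach the market. On the demand curve, the marginal buyer's willingness to pay at q = 2591 is (17219 - 2591) = 14628.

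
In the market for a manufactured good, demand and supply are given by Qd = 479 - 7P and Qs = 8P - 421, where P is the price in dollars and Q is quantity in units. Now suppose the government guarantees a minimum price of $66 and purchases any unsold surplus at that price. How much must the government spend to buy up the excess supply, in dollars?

In a free market, 479 - 7P = 8P - 421 gives the equilibrium P* = 60, Q* = 59.
Because the floor (66) lies above the market-clearing price, it is binding.
At P = 66: Qd = 479 - 7·66 = 17 and Qs = 8·66 - 421 = 107.
Surplus = Qs - Qd = 90.
Government expenditure = surplus × support price = 90 × 66 = 5940.

5940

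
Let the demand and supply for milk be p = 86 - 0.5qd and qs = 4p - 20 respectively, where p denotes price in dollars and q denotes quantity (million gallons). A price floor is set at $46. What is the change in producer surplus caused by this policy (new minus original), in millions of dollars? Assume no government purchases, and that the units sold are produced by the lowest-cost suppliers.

Rearranging demand gives qd = 172 - 2p. In a free market, 172 - 2p = 4p - 20 gives the equilibrium p* = 32, q* = 108.
The floor of 46 is above the equilibrium price 32, so it binds.
At p = 46: qd = 172 - 2·46 = 80 and qs = 4·46 - 20 = 164.
Producer surplus without the control is ½ · (32 - 5) · 108 = 1458.
With the floor, 80 units are sold at 46. The supply price at q = 80 is 25, so PS = ½ · [(46 - 5) + (46 - 25)] · 80 = 2480.
Change in producer surplus = 2480 - 1458 = 1022.

1022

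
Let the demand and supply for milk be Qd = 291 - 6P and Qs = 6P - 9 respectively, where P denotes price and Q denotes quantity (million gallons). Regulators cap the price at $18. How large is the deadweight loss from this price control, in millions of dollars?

Equilibrium: 291 - 6P = 6P - 9, so 300 = 12P and P* = 25, Q* = 141.
Since 18 < 25, the ceiling is binding.
At P = 18: Qd = 291 - 6·18 = 183 and Qs = 6·18 - 9 = 99.
Quantity traded falls to 99. At Q = 99 the demand price is (291 - 99)/6 = 32 and the supply price is (9 + 99)/6 = 18.
Deadweight loss = ½ · (32 - 18) · (141 - 99) = ½ · 14 · 42 = 294.

294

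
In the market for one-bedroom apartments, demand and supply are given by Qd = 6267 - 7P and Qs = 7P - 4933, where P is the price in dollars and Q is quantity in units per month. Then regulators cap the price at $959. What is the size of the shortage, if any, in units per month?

0

Equilibrium: 6267 - 7P = 7P - 4933, so 11200 = 14P and P* = 800, Q* = 667.
Since 959 is above P* = 800, the ceiling does not bind and the free-market outcome prevails.
Since the control does not bind, there is no shortage.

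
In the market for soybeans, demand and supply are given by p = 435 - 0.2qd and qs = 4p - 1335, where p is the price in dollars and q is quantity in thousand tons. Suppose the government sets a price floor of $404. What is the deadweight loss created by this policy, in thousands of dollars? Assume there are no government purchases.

1102.5

Rearranging demand gives qd = 2175 - 5p. In a free market, 2175 - 5p = 4p - 1335 gives the equilibrium p* = 390, q* = 225.
The floor of 404 is above the equilibrium price 390, so it binds.
At p = 404: qd = 2175 - 5·404 = 155 and qs = 4·404 - 1335 = 281.
Quantity traded falls to 155. At q = 155 the demand price is (2175 - 155)/5 = 404 and the supply price is (1335 + 155)/4 = 372.5.
Deadweight loss = ½ · (404 - 372.5) · (225 - 155) = ½ · 31.5 · 70 = 1102.5.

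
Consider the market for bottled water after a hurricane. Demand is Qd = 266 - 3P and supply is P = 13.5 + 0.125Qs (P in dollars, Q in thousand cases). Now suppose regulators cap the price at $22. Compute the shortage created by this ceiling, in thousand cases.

Rearranging supply gives Qs = 8P - 108. Setting quantity demanded equal to quantity supplied, 266 - 3P = 8P - 108, gives P* = 34 and Q* = 164.
The ceiling of 22 is below the equilibrium price 34, so it binds.
At P = 22: Qd = 266 - 3·22 = 200 and Qs = 8·22 - 108 = 68.
Shortage = Qd - Qs = 200 - 68 = 132.

132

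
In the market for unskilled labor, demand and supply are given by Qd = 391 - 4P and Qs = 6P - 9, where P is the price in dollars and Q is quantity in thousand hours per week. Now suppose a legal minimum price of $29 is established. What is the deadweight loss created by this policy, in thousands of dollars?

0

In a free market, 391 - 4P = 6P - 9 gives the equilibrium P* = 40, Q* = 231.
The floor of 29 is below the equilibrium price 40, so it is not binding; the market clears at P* = 40, Q* = 231.
Since the control does not bind, no trades are prevented and deadweight loss is zero.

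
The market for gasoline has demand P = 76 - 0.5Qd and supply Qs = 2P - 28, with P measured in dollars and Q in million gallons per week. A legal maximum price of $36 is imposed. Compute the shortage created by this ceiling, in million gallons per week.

36

Rearranging demand gives Qd = 152 - 2P. Equilibrium: 152 - 2P = 2P - 28, so 180 = 4P and P* = 45, Q* = 62.
The ceiling of 36 is below the equilibrium price 45, so it binds.
At P = 36: Qd = 152 - 2·36 = 80 and Qs = 2·36 - 28 = 44.
Shortage = Qd - Qs = 80 - 44 = 36.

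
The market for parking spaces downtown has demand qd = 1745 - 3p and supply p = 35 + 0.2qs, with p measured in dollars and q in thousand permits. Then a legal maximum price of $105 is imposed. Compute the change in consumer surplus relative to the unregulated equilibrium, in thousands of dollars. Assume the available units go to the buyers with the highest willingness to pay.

-28687.5

Rearranging supply gives qs = 5p - 175. Equilibrium: 1745 - 3p = 5p - 175, so 1920 = 8p and p* = 240, q* = 1025.
Because the ceiling (105) lies below the market-clearing price, it is binding.
At p = 105: qd = 1745 - 3·105 = 1430 and qs = 5·105 - 175 = 350.
Consumer surplus without the control is ½ · (1745/3 - 240) · 1025 = 1050625/6.
With the ceiling, 350 units are sold at 105 (assume they go to the highest-value buyers). The demand price at q = 350 is 465, so CS = ½ · [(1745/3 - 105) + (465 - 105)] · 350 = 439250/3.
Change in consumer surplus = 439250/3 - 1050625/6 = -28687.5.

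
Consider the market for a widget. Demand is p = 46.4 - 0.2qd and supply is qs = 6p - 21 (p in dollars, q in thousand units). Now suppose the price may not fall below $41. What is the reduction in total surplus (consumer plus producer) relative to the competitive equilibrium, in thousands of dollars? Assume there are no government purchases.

Rearranging demand gives qd = 232 - 5p. Setting quantity demanded equal to quantity supplied, 232 - 5p = 6p - 21, gives p* = 23 and q* = 117.
The floor of 41 is above the equilibrium price 23, so it binds.
At p = 41: qd = 232 - 5·41 = 27 and qs = 6·41 - 21 = 225.
Quantity traded falls to 27. At q = 27 the demand price is (232 - 27)/5 = 41 and the supply price is (21 + 27)/6 = 8.
Deadweight loss = ½ · (41 - 8) · (117 - 27) = ½ · 33 · 90 = 1485.

1485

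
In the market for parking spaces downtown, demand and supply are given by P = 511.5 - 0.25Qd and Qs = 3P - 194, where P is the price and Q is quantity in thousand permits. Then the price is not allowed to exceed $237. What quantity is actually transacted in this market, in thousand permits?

517

Rearranging demand gives Qd = 2046 - 4P. Equilibrium: 2046 - 4P = 3P - 194, so 2240 = 7P and P* = 320, Q* = 766.
Since 237 < 320, the ceiling is binding.
At P = 237: Qd = 2046 - 4·237 = 1098 and Qs = 3·237 - 194 = 517.
The quantity actually transacted is the short side, supply: 517.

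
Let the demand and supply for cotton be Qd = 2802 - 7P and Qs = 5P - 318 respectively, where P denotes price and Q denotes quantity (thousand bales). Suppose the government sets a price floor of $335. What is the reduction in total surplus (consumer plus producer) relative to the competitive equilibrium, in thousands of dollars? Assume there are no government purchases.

In a free market, 2802 - 7P = 5P - 318 gives the equilibrium P* = 260, Q* = 982.
Since 335 > 260, the floor is binding.
At P = 335: Qd = 2802 - 7·335 = 457 and Qs = 5·335 - 318 = 1357.
Quantity traded falls to 457. At Q = 457 the demand price is (2802 - 457)/7 = 335 and the supply price is (318 + 457)/5 = 155.
Deadweight loss = ½ · (335 - 155) · (982 - 457) = ½ · 180 · 525 = 47250.

47250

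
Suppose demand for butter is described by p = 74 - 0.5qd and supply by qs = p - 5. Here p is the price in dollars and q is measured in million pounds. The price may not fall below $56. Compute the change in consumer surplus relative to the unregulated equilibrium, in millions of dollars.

Rearranging demand gives qd = 148 - 2p. In a free market, 148 - 2p = p - 5 gives the equilibrium p* = 51, q* = 46.
The floor of 56 is above the equilibrium price 51, so it binds.
At p = 56: qd = 148 - 2·56 = 36 and qs = 56 - 5 = 51.
Consumer surplus without the control is ½ · (74 - 51) · 46 = 529.
With the floor, consumers buy 36 units at 56, so CS = ½ · (74 - 56) · 36 = 324.
Change in consumer surplus = 324 - 529 = -205.

-205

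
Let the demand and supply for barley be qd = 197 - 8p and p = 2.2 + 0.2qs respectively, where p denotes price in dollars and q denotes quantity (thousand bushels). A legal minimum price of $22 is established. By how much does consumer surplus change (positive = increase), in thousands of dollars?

-270

Rearranging supply gives qs = 5p - 11. In a free market, 197 - 8p = 5p - 11 gives the equilibrium p* = 16, q* = 69.
Because the floor (22) lies above the market-clearing price, it is binding.
At p = 22: qd = 197 - 8·22 = 21 and qs = 5·22 - 11 = 99.
Consumer surplus without the control is ½ · (24.625 - 16) · 69 = 297.5625.
With the floor, consumers buy 21 units at 22, so CS = ½ · (24.625 - 22) · 21 = 27.5625.
Change in consumer surplus = 27.5625 - 297.5625 = -270.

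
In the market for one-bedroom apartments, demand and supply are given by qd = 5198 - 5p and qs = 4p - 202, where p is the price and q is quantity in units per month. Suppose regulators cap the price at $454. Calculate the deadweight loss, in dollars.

76737.6

Equilibrium: 5198 - 5p = 4p - 202, so 5400 = 9p and p* = 600, q* = 2198.
The ceiling of 454 is below the equilibrium price 600, so it binds.
At p = 454: qd = 5198 - 5·454 = 2928 and qs = 4·454 - 202 = 1614.
Quantity traded falls to 1614. At q = 1614 the demand price is (5198 - 1614)/5 = 716.8 and the supply price is (202 + 1614)/4 = 454.
Deadweight loss = ½ · (716.8 - 454) · (2198 - 1614) = ½ · 262.8 · 584 = 76737.6.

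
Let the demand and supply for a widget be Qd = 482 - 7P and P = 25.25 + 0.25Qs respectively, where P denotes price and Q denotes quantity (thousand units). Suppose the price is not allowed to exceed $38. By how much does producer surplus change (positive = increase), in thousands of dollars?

Rearranging supply gives Qs = 4P - 101. Without the control the market clears where 482 - 7P = 4P - 101, i.e. P* = 53 and Q* = 111.
Because the ceiling (38) lies below the market-clearing price, it is binding.
At P = 38: Qd = 482 - 7·38 = 216 and Qs = 4·38 - 101 = 51.
Producer surplus without the control is ½ · (53 - 25.25) · 111 = 1540.125.
With the ceiling, producers sell 51 units at 38, so PS = ½ · (38 - 25.25) · 51 = 325.125.
Change in producer surplus = 325.125 - 1540.125 = -1215.

-1215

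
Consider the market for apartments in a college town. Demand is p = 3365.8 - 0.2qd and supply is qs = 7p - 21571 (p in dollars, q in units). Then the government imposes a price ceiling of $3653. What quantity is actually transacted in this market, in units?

Rearranging demand gives qd = 16829 - 5p. Setting quantity demanded equal to quantity supplied, 16829 - 5p = 7p - 21571, gives p* = 3200 and q* = 829.
Since 3653 is above p* = 3200, the ceiling does not bind and the free-market outcome prevails.

829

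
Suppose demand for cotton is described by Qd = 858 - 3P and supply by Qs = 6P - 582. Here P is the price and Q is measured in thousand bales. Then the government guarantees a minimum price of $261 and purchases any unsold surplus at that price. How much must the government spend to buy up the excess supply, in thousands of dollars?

Setting quantity demanded equal to quantity supplied, 858 - 3P = 6P - 582, gives P* = 160 and Q* = 378.
Because the floor (261) lies above the market-clearing price, it is binding.
At P = 261: Qd = 858 - 3·261 = 75 and Qs = 6·261 - 582 = 984.
Surplus = Qs - Qd = 909.
Government expenditure = surplus × support price = 909 × 261 = 237249.

237249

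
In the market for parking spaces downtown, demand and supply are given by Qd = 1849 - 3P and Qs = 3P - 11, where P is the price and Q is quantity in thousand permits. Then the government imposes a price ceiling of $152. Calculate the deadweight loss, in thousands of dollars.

Setting quantity demanded equal to quantity supplied, 1849 - 3P = 3P - 11, gives P* = 310 and Q* = 919.
The ceiling of 152 is below the equilibrium price 310, so it binds.
At P = 152: Qd = 1849 - 3·152 = 1393 and Qs = 3·152 - 11 = 445.
Quantity traded falls to 445. At Q = 445 the demand price is (1849 - 445)/3 = 468 and the supply price is (11 + 445)/3 = 152.
Deadweight loss = ½ · (468 - 152) · (919 - 445) = ½ · 316 · 474 = 74892.

74892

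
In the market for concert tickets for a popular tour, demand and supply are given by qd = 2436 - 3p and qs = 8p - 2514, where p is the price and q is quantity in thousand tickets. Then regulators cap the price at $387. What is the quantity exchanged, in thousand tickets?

582

Setting quantity demanded equal to quantity supplied, 2436 - 3p = 8p - 2514, gives p* = 450 and q* = 1086.
The ceiling of 387 is below the equilibrium price 450, so it binds.
At p = 387: qd = 2436 - 3·387 = 1275 and qs = 8·387 - 2514 = 582.
The quantity actually transacted is the short side, supply: 582.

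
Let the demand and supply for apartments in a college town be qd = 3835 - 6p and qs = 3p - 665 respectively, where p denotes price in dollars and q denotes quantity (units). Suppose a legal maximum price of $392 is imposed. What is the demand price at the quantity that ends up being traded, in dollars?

554

Without the control the market clears where 3835 - 6p = 3p - 665, i.e. p* = 500 and q* = 835.
The ceiling of 392 is below the equilibrium price 500, so it binds.
At p = 392: qd = 3835 - 6·392 = 1483 and qs = 3·392 - 665 = 511.
Only 511 units reach the market. On the demand curve, the marginal buyer's willingness to pay at q = 511 is (3835 - 511)/6 = 554.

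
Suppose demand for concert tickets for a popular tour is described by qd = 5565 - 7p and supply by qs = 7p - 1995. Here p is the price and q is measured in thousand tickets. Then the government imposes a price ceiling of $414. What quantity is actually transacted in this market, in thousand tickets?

903

Setting quantity demanded equal to quantity supplied, 5565 - 7p = 7p - 1995, gives p* = 540 and q* = 1785.
Since 414 < 540, the ceiling is binding.
At p = 414: qd = 5565 - 7·414 = 2667 and qs = 7·414 - 1995 = 903.
The quantity actually transacted is the short side, supply: 903.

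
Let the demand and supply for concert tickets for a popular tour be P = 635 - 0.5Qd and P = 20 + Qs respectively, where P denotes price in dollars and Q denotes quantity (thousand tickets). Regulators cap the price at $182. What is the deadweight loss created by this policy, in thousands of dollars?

46128

Rearranging demand gives Qd = 1270 - 2P; rearranging supply gives Qs = P - 20. Setting quantity demanded equal to quantity supplied, 1270 - 2P = P - 20, gives P* = 430 and Q* = 410.
The ceiling of 182 is below the equilibrium price 430, so it binds.
At P = 182: Qd = 1270 - 2·182 = 906 and Qs = 182 - 20 = 162.
Quantity traded falls to 162. At Q = 162 the demand price is (1270 - 162)/2 = 554 and the supply price is 20 + 162 = 182.
Deadweight loss = ½ · (554 - 182) · (410 - 162) = ½ · 372 · 248 = 46128.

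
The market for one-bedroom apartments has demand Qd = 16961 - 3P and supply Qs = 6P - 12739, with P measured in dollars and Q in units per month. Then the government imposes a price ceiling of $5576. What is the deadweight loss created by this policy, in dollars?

Without the control the market clears where 16961 - 3P = 6P - 12739, i.e. P* = 3300 and Q* = 7061.
Since 5576 is above P* = 3300, the ceiling does not bind and the free-market outcome prevails.
Since the control does not bind, no trades are prevented and deadweight loss is zero.

0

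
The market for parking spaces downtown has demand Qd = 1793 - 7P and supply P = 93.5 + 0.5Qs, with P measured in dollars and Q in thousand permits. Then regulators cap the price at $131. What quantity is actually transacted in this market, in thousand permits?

75

Rearranging supply gives Qs = 2P - 187. In a free market, 1793 - 7P = 2P - 187 gives the equilibrium P* = 220, Q* = 253.
The ceiling of 131 is below the equilibrium price 220, so it binds.
At P = 131: Qd = 1793 - 7·131 = 876 and Qs = 2·131 - 187 = 75.
The quantity actually transacted is the short side, supply: 75.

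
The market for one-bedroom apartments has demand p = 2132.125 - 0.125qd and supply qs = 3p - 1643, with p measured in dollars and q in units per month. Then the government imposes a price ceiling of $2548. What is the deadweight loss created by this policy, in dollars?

Rearranging demand gives qd = 17057 - 8p. In a free market, 17057 - 8p = 3p - 1643 gives the equilibrium p* = 1700, q* = 3457.
The ceiling of 2548 is above the equilibrium price 1700, so it is not binding; the market clears at p* = 1700, q* = 3457.
Since the control does not bind, no trades are prevented and deadweight loss is zero.

0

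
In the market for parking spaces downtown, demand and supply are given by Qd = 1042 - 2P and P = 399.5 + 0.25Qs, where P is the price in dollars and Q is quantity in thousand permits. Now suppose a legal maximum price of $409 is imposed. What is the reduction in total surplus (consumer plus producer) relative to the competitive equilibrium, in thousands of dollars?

5766

Rearranging supply gives Qs = 4P - 1598. In a free market, 1042 - 2P = 4P - 1598 gives the equilibrium P* = 440, Q* = 162.
The ceiling of 409 is below the equilibrium price 440, so it binds.
At P = 409: Qd = 1042 - 2·409 = 224 and Qs = 4·409 - 1598 = 38.
Quantity traded falls to 38. At Q = 38 the demand price is (1042 - 38)/2 = 502 and the supply price is (1598 + 38)/4 = 409.
Deadweight loss = ½ · (502 - 409) · (162 - 38) = ½ · 93 · 124 = 5766.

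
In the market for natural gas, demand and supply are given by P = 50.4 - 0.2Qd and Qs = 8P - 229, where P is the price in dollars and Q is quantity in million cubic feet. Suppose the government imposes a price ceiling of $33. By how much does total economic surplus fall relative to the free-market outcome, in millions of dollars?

166.4

Rearranging demand gives Qd = 252 - 5P. In a free market, 252 - 5P = 8P - 229 gives the equilibrium P* = 37, Q* = 67.
The ceiling of 33 is below the equilibrium price 37, so it binds.
At P = 33: Qd = 252 - 5·33 = 87 and Qs = 8·33 - 229 = 35.
Quantity traded falls to 35. At Q = 35 the demand price is (252 - 35)/5 = 43.4 and the supply price is (229 + 35)/8 = 33.
Deadweight loss = ½ · (43.4 - 33) · (67 - 35) = ½ · 10.4 · 32 = 166.4.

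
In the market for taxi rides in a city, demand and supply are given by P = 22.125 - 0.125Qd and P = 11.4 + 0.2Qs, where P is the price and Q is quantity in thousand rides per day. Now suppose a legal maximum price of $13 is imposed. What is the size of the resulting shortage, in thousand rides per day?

Rearranging demand gives Qd = 177 - 8P; rearranging supply gives Qs = 5P - 57. Equilibrium: 177 - 8P = 5P - 57, so 234 = 13P and P* = 18, Q* = 33.
Since 13 < 18, the ceiling is binding.
At P = 13: Qd = 177 - 8·13 = 73 and Qs = 5·13 - 57 = 8.
Shortage = Qd - Qs = 73 - 8 = 65.

65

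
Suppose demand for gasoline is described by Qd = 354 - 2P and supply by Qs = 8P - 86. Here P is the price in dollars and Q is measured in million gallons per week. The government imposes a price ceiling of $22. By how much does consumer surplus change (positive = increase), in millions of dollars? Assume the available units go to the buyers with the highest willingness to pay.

In a free market, 354 - 2P = 8P - 86 gives the equilibrium P* = 44, Q* = 266.
Because the ceiling (22) lies below the market-clearing price, it is binding.
At P = 22: Qd = 354 - 2·22 = 310 and Qs = 8·22 - 86 = 90.
Consumer surplus without the control is ½ · (177 - 44) · 266 = 17689.
With the ceiling, 90 units are sold at 22 (assume they go to the highest-value buyers). The demand price at Q = 90 is 132, so CS = ½ · [(177 - 22) + (132 - 22)] · 90 = 11925.
Change in consumer surplus = 11925 - 17689 = -5764.

-5764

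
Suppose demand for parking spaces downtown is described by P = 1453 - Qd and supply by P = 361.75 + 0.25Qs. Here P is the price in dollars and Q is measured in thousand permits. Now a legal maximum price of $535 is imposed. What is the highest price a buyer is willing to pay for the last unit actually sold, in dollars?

760

Rearranging demand gives Qd = 1453 - P; rearranging supply gives Qs = 4P - 1447. Without the control the market clears where 1453 - P = 4P - 1447, i.e. P* = 580 and Q* = 873.
Because the ceiling (535) lies below the market-clearing price, it is binding.
At P = 535: Qd = 1453 - 535 = 918 and Qs = 4·535 - 1447 = 693.
Only 693 units reach the market. On the demand curve, the marginal buyer's willingness to pay at Q = 693 is (1453 - 693) = 760.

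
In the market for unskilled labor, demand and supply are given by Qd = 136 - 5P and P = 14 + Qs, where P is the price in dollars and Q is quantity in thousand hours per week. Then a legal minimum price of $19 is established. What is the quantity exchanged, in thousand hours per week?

11

Rearranging supply gives Qs = P - 14. Equilibrium: 136 - 5P = P - 14, so 150 = 6P and P* = 25, Q* = 11.
The floor of 19 is below the equilibrium price 25, so it is not binding; the market clears at P* = 25, Q* = 11.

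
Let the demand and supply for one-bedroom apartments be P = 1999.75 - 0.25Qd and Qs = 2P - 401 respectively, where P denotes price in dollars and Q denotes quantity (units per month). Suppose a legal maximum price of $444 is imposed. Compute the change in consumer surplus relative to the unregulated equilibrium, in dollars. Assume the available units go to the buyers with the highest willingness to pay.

Rearranging demand gives Qd = 7999 - 4P. Setting quantity demanded equal to quantity supplied, 7999 - 4P = 2P - 401, gives P* = 1400 and Q* = 2399.
The ceiling of 444 is below the equilibrium price 1400, so it binds.
At P = 444: Qd = 7999 - 4·444 = 6223 and Qs = 2·444 - 401 = 487.
Consumer surplus without the control is ½ · (1999.75 - 1400) · 2399 = 719400.125.
With the ceiling, 487 units are sold at 444 (assume they go to the highest-value buyers). The demand price at Q = 487 is 1878, so CS = ½ · [(1999.75 - 444) + (1878 - 444)] · 487 = 728004.125.
Change in consumer surplus = 728004.125 - 719400.125 = 8604.

8604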